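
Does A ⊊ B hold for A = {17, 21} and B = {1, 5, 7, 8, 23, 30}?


A ⊂ B requires: A ⊆ B AND A ≠ B.
A ⊆ B? No
A ⊄ B, so A is not a proper subset.

No, A is not a proper subset of B


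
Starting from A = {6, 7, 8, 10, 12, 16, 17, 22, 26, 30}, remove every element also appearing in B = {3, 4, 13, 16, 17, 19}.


A \ B = elements in A but not in B
A = {6, 7, 8, 10, 12, 16, 17, 22, 26, 30}
B = {3, 4, 13, 16, 17, 19}
Remove from A any elements in B
A \ B = {6, 7, 8, 10, 12, 22, 26, 30}

A \ B = {6, 7, 8, 10, 12, 22, 26, 30}


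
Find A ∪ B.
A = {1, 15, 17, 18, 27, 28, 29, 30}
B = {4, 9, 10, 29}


A ∪ B = all elements in A or B (or both)
A = {1, 15, 17, 18, 27, 28, 29, 30}
B = {4, 9, 10, 29}
A ∪ B = {1, 4, 9, 10, 15, 17, 18, 27, 28, 29, 30}

A ∪ B = {1, 4, 9, 10, 15, 17, 18, 27, 28, 29, 30}


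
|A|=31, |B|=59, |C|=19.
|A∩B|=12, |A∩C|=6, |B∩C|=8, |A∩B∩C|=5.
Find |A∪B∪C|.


|A∪B∪C| = |A|+|B|+|C| - |A∩B|-|A∩C|-|B∩C| + |A∩B∩C|
= 31+59+19 - 12-6-8 + 5
= 109 - 26 + 5
= 88

|A ∪ B ∪ C| = 88


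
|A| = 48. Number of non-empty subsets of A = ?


Total subsets = 2^n = 2^48 = 281474976710656
Non-empty subsets exclude the empty set: 2^n - 1
= 281474976710656 - 1
= 281474976710655

Number of non-empty subsets = 281474976710655


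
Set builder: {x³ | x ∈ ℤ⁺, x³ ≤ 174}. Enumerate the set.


Checking each candidate:
Condition: positive perfect cubes ≤ 174
Result = {1, 8, 27, 64, 125}

{1, 8, 27, 64, 125}


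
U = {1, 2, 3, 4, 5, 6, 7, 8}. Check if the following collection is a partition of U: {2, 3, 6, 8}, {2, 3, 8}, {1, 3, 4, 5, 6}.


A partition requires: (1) non-empty parts, (2) pairwise disjoint, (3) union = U
Parts: {2, 3, 6, 8}, {2, 3, 8}, {1, 3, 4, 5, 6}
Union of parts: {1, 2, 3, 4, 5, 6, 8}
U = {1, 2, 3, 4, 5, 6, 7, 8}
All non-empty? True
Pairwise disjoint? False
Covers U? False

No, not a valid partition


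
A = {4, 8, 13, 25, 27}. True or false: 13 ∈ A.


A = {4, 8, 13, 25, 27}
Checking if 13 is in A
13 is in A → True

13 ∈ A


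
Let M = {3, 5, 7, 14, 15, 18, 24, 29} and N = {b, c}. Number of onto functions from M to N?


n = |M| = 8, k = |N| = 2. Surjections via inclusion-exclusion:
S(n,k) = Σ(-1)^i × C(k,i) × (k-i)^n, i=0 to k
i=0: (-1)^0×C(2,0)×2^8 = 256
i=1: (-1)^1×C(2,1)×1^8 = -2
i=2: (-1)^2×C(2,2)×0^8 = 0
Total = 254

Number of surjections = 254


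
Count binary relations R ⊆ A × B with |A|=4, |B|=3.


A relation from A to B is any subset of A × B.
|A × B| = 4 × 3 = 12
# relations = 2^|A × B| = 2^12 = 4096

Number of relations = 4096


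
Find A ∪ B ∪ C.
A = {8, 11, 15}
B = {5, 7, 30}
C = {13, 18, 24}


A ∪ B = {5, 7, 8, 11, 15, 30}
(A ∪ B) ∪ C = {5, 7, 8, 11, 13, 15, 18, 24, 30}

A ∪ B ∪ C = {5, 7, 8, 11, 13, 15, 18, 24, 30}


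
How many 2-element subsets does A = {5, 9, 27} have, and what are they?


|A| = 3, so A has C(3,2) = 3 subsets of size 2.
Enumerate by choosing 2 elements from A at a time:
{5, 9}, {5, 27}, {9, 27}

2-element subsets (3 total): {5, 9}, {5, 27}, {9, 27}


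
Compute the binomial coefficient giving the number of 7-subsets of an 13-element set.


C(n,k) = n! / (k!(n-k)!)
C(13,7) = 13! / (7!6!)
= 1716

C(13,7) = 1716


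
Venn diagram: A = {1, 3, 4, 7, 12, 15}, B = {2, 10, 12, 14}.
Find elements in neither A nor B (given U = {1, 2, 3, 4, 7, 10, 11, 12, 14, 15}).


A = {1, 3, 4, 7, 12, 15}
B = {2, 10, 12, 14}
Region: in neither A nor B (given U = {1, 2, 3, 4, 7, 10, 11, 12, 14, 15})
Elements: {11}

Elements in neither A nor B (given U = {1, 2, 3, 4, 7, 10, 11, 12, 14, 15}): {11}


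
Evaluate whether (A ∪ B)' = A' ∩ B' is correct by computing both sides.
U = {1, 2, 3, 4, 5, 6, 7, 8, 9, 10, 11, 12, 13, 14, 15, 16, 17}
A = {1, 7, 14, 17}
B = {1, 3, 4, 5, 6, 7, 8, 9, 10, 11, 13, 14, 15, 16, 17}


LHS: A ∪ B = {1, 3, 4, 5, 6, 7, 8, 9, 10, 11, 13, 14, 15, 16, 17}
(A ∪ B)' = U \ (A ∪ B) = {2, 12}
A' = {2, 3, 4, 5, 6, 8, 9, 10, 11, 12, 13, 15, 16}, B' = {2, 12}
Claimed RHS: A' ∩ B' = {2, 12}
Identity is VALID: LHS = RHS = {2, 12} ✓

Identity is valid. (A ∪ B)' = A' ∩ B' = {2, 12}


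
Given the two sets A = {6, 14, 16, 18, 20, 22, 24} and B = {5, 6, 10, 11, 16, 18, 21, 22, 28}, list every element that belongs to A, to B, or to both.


A ∪ B = all elements in A or B (or both)
A = {6, 14, 16, 18, 20, 22, 24}
B = {5, 6, 10, 11, 16, 18, 21, 22, 28}
A ∪ B = {5, 6, 10, 11, 14, 16, 18, 20, 21, 22, 24, 28}

A ∪ B = {5, 6, 10, 11, 14, 16, 18, 20, 21, 22, 24, 28}


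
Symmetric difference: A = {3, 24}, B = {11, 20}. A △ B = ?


A △ B = (A \ B) ∪ (B \ A) = elements in exactly one of A or B
A \ B = {3, 24}
B \ A = {11, 20}
A △ B = {3, 11, 20, 24}

A △ B = {3, 11, 20, 24}


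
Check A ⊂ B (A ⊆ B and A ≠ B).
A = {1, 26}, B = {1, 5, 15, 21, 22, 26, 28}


A ⊂ B requires: A ⊆ B AND A ≠ B.
A ⊆ B? Yes
A = B? No
A ⊂ B: Yes (A is a proper subset of B)

Yes, A ⊂ B


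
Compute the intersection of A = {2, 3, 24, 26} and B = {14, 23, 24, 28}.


A ∩ B = elements in both A and B
A = {2, 3, 24, 26}
B = {14, 23, 24, 28}
A ∩ B = {24}

A ∩ B = {24}


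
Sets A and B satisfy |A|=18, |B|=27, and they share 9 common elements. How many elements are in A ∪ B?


|A ∪ B| = |A| + |B| - |A ∩ B|
= 18 + 27 - 9
= 36

|A ∪ B| = 36


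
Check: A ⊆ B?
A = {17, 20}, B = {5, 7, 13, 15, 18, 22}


A ⊆ B means every element of A is in B.
Elements in A not in B: {17, 20}
So A ⊄ B.

No, A ⊄ B


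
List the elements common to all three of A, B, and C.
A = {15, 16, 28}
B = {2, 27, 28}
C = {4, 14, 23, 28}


A ∩ B = {28}
(A ∩ B) ∩ C = {28}

A ∩ B ∩ C = {28}


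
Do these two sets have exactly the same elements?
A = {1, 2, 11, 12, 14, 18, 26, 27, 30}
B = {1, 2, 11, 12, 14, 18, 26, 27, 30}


Two sets are equal iff they have exactly the same elements.
A = {1, 2, 11, 12, 14, 18, 26, 27, 30}
B = {1, 2, 11, 12, 14, 18, 26, 27, 30}
Same elements → A = B

Yes, A = B


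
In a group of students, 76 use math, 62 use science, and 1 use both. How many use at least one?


|A ∪ B| = |A| + |B| - |A ∩ B|
= 76 + 62 - 1
= 137

|A ∪ B| = 137


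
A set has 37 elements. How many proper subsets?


Total subsets = 2^n = 2^37 = 137438953472
Proper subsets exclude the set itself: 2^n - 1
= 137438953472 - 1
= 137438953471

Number of proper subsets = 137438953471


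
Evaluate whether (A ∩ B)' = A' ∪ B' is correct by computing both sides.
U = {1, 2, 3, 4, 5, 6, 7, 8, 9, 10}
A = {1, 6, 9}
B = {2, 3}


LHS: A ∩ B = ∅
(A ∩ B)' = U \ (A ∩ B) = {1, 2, 3, 4, 5, 6, 7, 8, 9, 10}
A' = {2, 3, 4, 5, 7, 8, 10}, B' = {1, 4, 5, 6, 7, 8, 9, 10}
Claimed RHS: A' ∪ B' = {1, 2, 3, 4, 5, 6, 7, 8, 9, 10}
Identity is VALID: LHS = RHS = {1, 2, 3, 4, 5, 6, 7, 8, 9, 10} ✓

Identity is valid. (A ∩ B)' = A' ∪ B' = {1, 2, 3, 4, 5, 6, 7, 8, 9, 10}


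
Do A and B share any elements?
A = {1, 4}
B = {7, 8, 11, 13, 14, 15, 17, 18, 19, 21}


Disjoint means A ∩ B = ∅.
A ∩ B = ∅
A ∩ B = ∅, so A and B are disjoint.

No — A and B share no elements (A ∩ B = ∅), so they are disjoint


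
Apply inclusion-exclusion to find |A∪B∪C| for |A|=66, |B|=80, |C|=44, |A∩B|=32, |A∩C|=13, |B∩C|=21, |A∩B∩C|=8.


|A∪B∪C| = |A|+|B|+|C| - |A∩B|-|A∩C|-|B∩C| + |A∩B∩C|
= 66+80+44 - 32-13-21 + 8
= 190 - 66 + 8
= 132

|A ∪ B ∪ C| = 132


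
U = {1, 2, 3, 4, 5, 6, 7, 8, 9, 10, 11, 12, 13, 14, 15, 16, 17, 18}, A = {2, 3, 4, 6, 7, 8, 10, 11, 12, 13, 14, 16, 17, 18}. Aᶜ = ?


Aᶜ = U \ A = elements in U but not in A
U = {1, 2, 3, 4, 5, 6, 7, 8, 9, 10, 11, 12, 13, 14, 15, 16, 17, 18}
A = {2, 3, 4, 6, 7, 8, 10, 11, 12, 13, 14, 16, 17, 18}
Aᶜ = {1, 5, 9, 15}

Aᶜ = {1, 5, 9, 15}


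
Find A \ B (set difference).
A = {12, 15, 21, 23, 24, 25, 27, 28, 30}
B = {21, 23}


A \ B = elements in A but not in B
A = {12, 15, 21, 23, 24, 25, 27, 28, 30}
B = {21, 23}
Remove from A any elements in B
A \ B = {12, 15, 24, 25, 27, 28, 30}

A \ B = {12, 15, 24, 25, 27, 28, 30}


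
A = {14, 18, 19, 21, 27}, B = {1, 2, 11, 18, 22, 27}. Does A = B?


Two sets are equal iff they have exactly the same elements.
A = {14, 18, 19, 21, 27}
B = {1, 2, 11, 18, 22, 27}
Differences: {1, 2, 11, 14, 19, 21, 22}
A ≠ B

No, A ≠ B


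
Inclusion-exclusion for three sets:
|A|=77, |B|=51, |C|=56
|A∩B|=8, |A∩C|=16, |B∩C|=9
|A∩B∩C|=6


|A∪B∪C| = |A|+|B|+|C| - |A∩B|-|A∩C|-|B∩C| + |A∩B∩C|
= 77+51+56 - 8-16-9 + 6
= 184 - 33 + 6
= 157

|A ∪ B ∪ C| = 157


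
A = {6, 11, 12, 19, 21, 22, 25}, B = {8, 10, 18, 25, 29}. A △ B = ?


A △ B = (A \ B) ∪ (B \ A) = elements in exactly one of A or B
A \ B = {6, 11, 12, 19, 21, 22}
B \ A = {8, 10, 18, 29}
A △ B = {6, 8, 10, 11, 12, 18, 19, 21, 22, 29}

A △ B = {6, 8, 10, 11, 12, 18, 19, 21, 22, 29}


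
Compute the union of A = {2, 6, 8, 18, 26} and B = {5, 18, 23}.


A ∪ B = all elements in A or B (or both)
A = {2, 6, 8, 18, 26}
B = {5, 18, 23}
A ∪ B = {2, 5, 6, 8, 18, 23, 26}

A ∪ B = {2, 5, 6, 8, 18, 23, 26}


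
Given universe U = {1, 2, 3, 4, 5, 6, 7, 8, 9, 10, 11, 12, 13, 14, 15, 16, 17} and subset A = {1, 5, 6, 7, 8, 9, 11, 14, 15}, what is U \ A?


Aᶜ = U \ A = elements in U but not in A
U = {1, 2, 3, 4, 5, 6, 7, 8, 9, 10, 11, 12, 13, 14, 15, 16, 17}
A = {1, 5, 6, 7, 8, 9, 11, 14, 15}
Aᶜ = {2, 3, 4, 10, 12, 13, 16, 17}

Aᶜ = {2, 3, 4, 10, 12, 13, 16, 17}


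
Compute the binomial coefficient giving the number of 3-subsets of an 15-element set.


C(n,k) = n! / (k!(n-k)!)
C(15,3) = 15! / (3!12!)
= 455

C(15,3) = 455


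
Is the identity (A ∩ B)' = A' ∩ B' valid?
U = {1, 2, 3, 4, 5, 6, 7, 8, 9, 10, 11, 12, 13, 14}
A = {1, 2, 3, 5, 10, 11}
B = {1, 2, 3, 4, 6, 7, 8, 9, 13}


LHS: A ∩ B = {1, 2, 3}
(A ∩ B)' = U \ (A ∩ B) = {4, 5, 6, 7, 8, 9, 10, 11, 12, 13, 14}
A' = {4, 6, 7, 8, 9, 12, 13, 14}, B' = {5, 10, 11, 12, 14}
Claimed RHS: A' ∩ B' = {12, 14}
Identity is INVALID: LHS = {4, 5, 6, 7, 8, 9, 10, 11, 12, 13, 14} but the RHS claimed here equals {12, 14}. The correct form is (A ∩ B)' = A' ∪ B'.

Identity is invalid: (A ∩ B)' = {4, 5, 6, 7, 8, 9, 10, 11, 12, 13, 14} but A' ∩ B' = {12, 14}. The correct De Morgan law is (A ∩ B)' = A' ∪ B'.


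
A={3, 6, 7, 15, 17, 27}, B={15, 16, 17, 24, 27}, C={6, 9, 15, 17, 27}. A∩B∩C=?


A ∩ B = {15, 17, 27}
(A ∩ B) ∩ C = {15, 17, 27}

A ∩ B ∩ C = {15, 17, 27}


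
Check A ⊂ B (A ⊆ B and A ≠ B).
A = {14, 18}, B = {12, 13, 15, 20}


A ⊂ B requires: A ⊆ B AND A ≠ B.
A ⊆ B? No
A ⊄ B, so A is not a proper subset.

No, A is not a proper subset of B


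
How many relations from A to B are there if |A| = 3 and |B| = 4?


A relation from A to B is any subset of A × B.
|A × B| = 3 × 4 = 12
# relations = 2^|A × B| = 2^12 = 4096

Number of relations = 4096


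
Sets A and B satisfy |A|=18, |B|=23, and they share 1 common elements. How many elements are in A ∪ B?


|A ∪ B| = |A| + |B| - |A ∩ B|
= 18 + 23 - 1
= 40

|A ∪ B| = 40


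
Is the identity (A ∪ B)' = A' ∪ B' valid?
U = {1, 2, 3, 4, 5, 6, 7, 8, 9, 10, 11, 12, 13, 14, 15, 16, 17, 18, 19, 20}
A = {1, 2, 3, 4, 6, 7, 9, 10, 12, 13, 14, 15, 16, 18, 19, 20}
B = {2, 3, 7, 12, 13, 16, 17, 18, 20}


LHS: A ∪ B = {1, 2, 3, 4, 6, 7, 9, 10, 12, 13, 14, 15, 16, 17, 18, 19, 20}
(A ∪ B)' = U \ (A ∪ B) = {5, 8, 11}
A' = {5, 8, 11, 17}, B' = {1, 4, 5, 6, 8, 9, 10, 11, 14, 15, 19}
Claimed RHS: A' ∪ B' = {1, 4, 5, 6, 8, 9, 10, 11, 14, 15, 17, 19}
Identity is INVALID: LHS = {5, 8, 11} but the RHS claimed here equals {1, 4, 5, 6, 8, 9, 10, 11, 14, 15, 17, 19}. The correct form is (A ∪ B)' = A' ∩ B'.

Identity is invalid: (A ∪ B)' = {5, 8, 11} but A' ∪ B' = {1, 4, 5, 6, 8, 9, 10, 11, 14, 15, 17, 19}. The correct De Morgan law is (A ∪ B)' = A' ∩ B'.


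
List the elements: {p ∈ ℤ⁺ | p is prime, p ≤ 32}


Checking each candidate:
Condition: primes ≤ 32
Result = {2, 3, 5, 7, 11, 13, 17, 19, 23, 29, 31}

{2, 3, 5, 7, 11, 13, 17, 19, 23, 29, 31}


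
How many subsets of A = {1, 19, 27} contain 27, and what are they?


A subset of A contains 27 iff the remaining 2 elements form any subset of A \ {27}.
Count: 2^(n-1) = 2^2 = 4
Subsets containing 27: {27}, {1, 27}, {19, 27}, {1, 19, 27}

Subsets containing 27 (4 total): {27}, {1, 27}, {19, 27}, {1, 19, 27}


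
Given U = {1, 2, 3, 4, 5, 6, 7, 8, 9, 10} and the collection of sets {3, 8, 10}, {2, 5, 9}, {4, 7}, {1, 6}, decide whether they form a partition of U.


A partition requires: (1) non-empty parts, (2) pairwise disjoint, (3) union = U
Parts: {3, 8, 10}, {2, 5, 9}, {4, 7}, {1, 6}
Union of parts: {1, 2, 3, 4, 5, 6, 7, 8, 9, 10}
U = {1, 2, 3, 4, 5, 6, 7, 8, 9, 10}
All non-empty? True
Pairwise disjoint? True
Covers U? True

Yes, valid partition


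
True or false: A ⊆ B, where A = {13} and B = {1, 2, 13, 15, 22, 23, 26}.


A ⊆ B means every element of A is in B.
All elements of A are in B.
So A ⊆ B.

Yes, A ⊆ B


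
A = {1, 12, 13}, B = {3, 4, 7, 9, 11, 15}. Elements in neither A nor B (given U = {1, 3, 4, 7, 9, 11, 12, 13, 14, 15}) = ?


A = {1, 12, 13}
B = {3, 4, 7, 9, 11, 15}
Region: in neither A nor B (given U = {1, 3, 4, 7, 9, 11, 12, 13, 14, 15})
Elements: {14}

Elements in neither A nor B (given U = {1, 3, 4, 7, 9, 11, 12, 13, 14, 15}): {14}


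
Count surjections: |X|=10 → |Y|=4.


n = |X| = 10, k = |Y| = 4. Surjections via inclusion-exclusion:
S(n,k) = Σ(-1)^i × C(k,i) × (k-i)^n, i=0 to k
i=0: (-1)^0×C(4,0)×4^10 = 1048576
i=1: (-1)^1×C(4,1)×3^10 = -236196
i=2: (-1)^2×C(4,2)×2^10 = 6144
i=3: (-1)^3×C(4,3)×1^10 = -4
i=4: (-1)^4×C(4,4)×0^10 = 0
Total = 818520

Number of surjections = 818520


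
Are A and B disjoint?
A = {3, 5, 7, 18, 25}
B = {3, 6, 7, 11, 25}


Disjoint means A ∩ B = ∅.
A ∩ B = {3, 7, 25}
A ∩ B ≠ ∅, so A and B are NOT disjoint.

No, A and B are not disjoint (A ∩ B = {3, 7, 25})


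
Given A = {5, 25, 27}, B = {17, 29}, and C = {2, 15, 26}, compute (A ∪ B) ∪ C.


A ∪ B = {5, 17, 25, 27, 29}
(A ∪ B) ∪ C = {2, 5, 15, 17, 25, 26, 27, 29}

A ∪ B ∪ C = {2, 5, 15, 17, 25, 26, 27, 29}


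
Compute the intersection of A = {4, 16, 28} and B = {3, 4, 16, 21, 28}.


A ∩ B = elements in both A and B
A = {4, 16, 28}
B = {3, 4, 16, 21, 28}
A ∩ B = {4, 16, 28}

A ∩ B = {4, 16, 28}


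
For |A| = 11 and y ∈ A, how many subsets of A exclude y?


Subsets of A avoiding y are subsets of A \ {y}, which has 10 elements.
Count = 2^(n-1) = 2^10
= 1024

Number of subsets avoiding y = 1024


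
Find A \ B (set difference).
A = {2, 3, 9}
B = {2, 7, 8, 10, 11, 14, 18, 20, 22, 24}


A \ B = elements in A but not in B
A = {2, 3, 9}
B = {2, 7, 8, 10, 11, 14, 18, 20, 22, 24}
Remove from A any elements in B
A \ B = {3, 9}

A \ B = {3, 9}


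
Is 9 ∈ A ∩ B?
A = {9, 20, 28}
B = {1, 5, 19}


A = {9, 20, 28}, B = {1, 5, 19}
A ∩ B = elements in both A and B
A ∩ B = ∅
Checking if 9 ∈ A ∩ B
9 is not in A ∩ B → False

9 ∉ A ∩ B


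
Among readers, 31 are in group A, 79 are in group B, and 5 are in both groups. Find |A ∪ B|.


|A ∪ B| = |A| + |B| - |A ∩ B|
= 31 + 79 - 5
= 105

|A ∪ B| = 105


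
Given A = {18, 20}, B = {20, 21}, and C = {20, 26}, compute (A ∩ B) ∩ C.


A ∩ B = {20}
(A ∩ B) ∩ C = {20}

A ∩ B ∩ C = {20}


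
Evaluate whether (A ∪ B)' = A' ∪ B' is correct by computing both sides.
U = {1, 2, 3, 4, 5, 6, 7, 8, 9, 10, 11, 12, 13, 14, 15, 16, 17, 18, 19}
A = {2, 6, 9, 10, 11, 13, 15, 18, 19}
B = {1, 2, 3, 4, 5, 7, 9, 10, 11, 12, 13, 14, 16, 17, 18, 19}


LHS: A ∪ B = {1, 2, 3, 4, 5, 6, 7, 9, 10, 11, 12, 13, 14, 15, 16, 17, 18, 19}
(A ∪ B)' = U \ (A ∪ B) = {8}
A' = {1, 3, 4, 5, 7, 8, 12, 14, 16, 17}, B' = {6, 8, 15}
Claimed RHS: A' ∪ B' = {1, 3, 4, 5, 6, 7, 8, 12, 14, 15, 16, 17}
Identity is INVALID: LHS = {8} but the RHS claimed here equals {1, 3, 4, 5, 6, 7, 8, 12, 14, 15, 16, 17}. The correct form is (A ∪ B)' = A' ∩ B'.

Identity is invalid: (A ∪ B)' = {8} but A' ∪ B' = {1, 3, 4, 5, 6, 7, 8, 12, 14, 15, 16, 17}. The correct De Morgan law is (A ∪ B)' = A' ∩ B'.


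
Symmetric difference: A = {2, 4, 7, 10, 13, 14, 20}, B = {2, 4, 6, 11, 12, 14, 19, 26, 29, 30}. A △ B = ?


A △ B = (A \ B) ∪ (B \ A) = elements in exactly one of A or B
A \ B = {7, 10, 13, 20}
B \ A = {6, 11, 12, 19, 26, 29, 30}
A △ B = {6, 7, 10, 11, 12, 13, 19, 20, 26, 29, 30}

A △ B = {6, 7, 10, 11, 12, 13, 19, 20, 26, 29, 30}


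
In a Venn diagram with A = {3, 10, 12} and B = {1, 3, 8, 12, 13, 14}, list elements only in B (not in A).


A = {3, 10, 12}
B = {1, 3, 8, 12, 13, 14}
Region: only in B (not in A)
Elements: {1, 8, 13, 14}

Elements only in B (not in A): {1, 8, 13, 14}


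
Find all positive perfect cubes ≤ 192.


Checking each candidate:
Condition: positive perfect cubes ≤ 192
Result = {1, 8, 27, 64, 125}

{1, 8, 27, 64, 125}


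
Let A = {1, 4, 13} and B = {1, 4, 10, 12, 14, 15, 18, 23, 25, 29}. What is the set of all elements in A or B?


A ∪ B = all elements in A or B (or both)
A = {1, 4, 13}
B = {1, 4, 10, 12, 14, 15, 18, 23, 25, 29}
A ∪ B = {1, 4, 10, 12, 13, 14, 15, 18, 23, 25, 29}

A ∪ B = {1, 4, 10, 12, 13, 14, 15, 18, 23, 25, 29}


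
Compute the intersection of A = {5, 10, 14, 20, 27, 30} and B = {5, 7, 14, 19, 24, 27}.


A ∩ B = elements in both A and B
A = {5, 10, 14, 20, 27, 30}
B = {5, 7, 14, 19, 24, 27}
A ∩ B = {5, 14, 27}

A ∩ B = {5, 14, 27}


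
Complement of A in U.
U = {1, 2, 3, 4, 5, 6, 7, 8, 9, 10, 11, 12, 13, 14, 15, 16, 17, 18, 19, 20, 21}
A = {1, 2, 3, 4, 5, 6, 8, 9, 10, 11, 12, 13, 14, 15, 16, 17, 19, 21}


Aᶜ = U \ A = elements in U but not in A
U = {1, 2, 3, 4, 5, 6, 7, 8, 9, 10, 11, 12, 13, 14, 15, 16, 17, 18, 19, 20, 21}
A = {1, 2, 3, 4, 5, 6, 8, 9, 10, 11, 12, 13, 14, 15, 16, 17, 19, 21}
Aᶜ = {7, 18, 20}

Aᶜ = {7, 18, 20}


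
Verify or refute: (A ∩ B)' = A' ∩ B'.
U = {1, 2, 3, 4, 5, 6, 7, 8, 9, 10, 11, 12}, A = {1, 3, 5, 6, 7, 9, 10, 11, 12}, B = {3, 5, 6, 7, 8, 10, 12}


LHS: A ∩ B = {3, 5, 6, 7, 10, 12}
(A ∩ B)' = U \ (A ∩ B) = {1, 2, 4, 8, 9, 11}
A' = {2, 4, 8}, B' = {1, 2, 4, 9, 11}
Claimed RHS: A' ∩ B' = {2, 4}
Identity is INVALID: LHS = {1, 2, 4, 8, 9, 11} but the RHS claimed here equals {2, 4}. The correct form is (A ∩ B)' = A' ∪ B'.

Identity is invalid: (A ∩ B)' = {1, 2, 4, 8, 9, 11} but A' ∩ B' = {2, 4}. The correct De Morgan law is (A ∩ B)' = A' ∪ B'.


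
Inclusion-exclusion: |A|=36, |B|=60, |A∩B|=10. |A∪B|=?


|A ∪ B| = |A| + |B| - |A ∩ B|
= 36 + 60 - 10
= 86

|A ∪ B| = 86


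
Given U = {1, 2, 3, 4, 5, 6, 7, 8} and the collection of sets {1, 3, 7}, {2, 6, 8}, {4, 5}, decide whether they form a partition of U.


A partition requires: (1) non-empty parts, (2) pairwise disjoint, (3) union = U
Parts: {1, 3, 7}, {2, 6, 8}, {4, 5}
Union of parts: {1, 2, 3, 4, 5, 6, 7, 8}
U = {1, 2, 3, 4, 5, 6, 7, 8}
All non-empty? True
Pairwise disjoint? True
Covers U? True

Yes, valid partition


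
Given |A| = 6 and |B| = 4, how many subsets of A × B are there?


A relation from A to B is any subset of A × B.
|A × B| = 6 × 4 = 24
# relations = 2^|A × B| = 2^24 = 16777216

Number of relations = 16777216


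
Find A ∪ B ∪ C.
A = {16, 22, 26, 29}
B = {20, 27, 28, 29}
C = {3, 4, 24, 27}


A ∪ B = {16, 20, 22, 26, 27, 28, 29}
(A ∪ B) ∪ C = {3, 4, 16, 20, 22, 24, 26, 27, 28, 29}

A ∪ B ∪ C = {3, 4, 16, 20, 22, 24, 26, 27, 28, 29}


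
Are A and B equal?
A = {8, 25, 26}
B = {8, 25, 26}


Two sets are equal iff they have exactly the same elements.
A = {8, 25, 26}
B = {8, 25, 26}
Same elements → A = B

Yes, A = B


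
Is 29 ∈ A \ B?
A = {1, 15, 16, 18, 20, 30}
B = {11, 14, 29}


A = {1, 15, 16, 18, 20, 30}, B = {11, 14, 29}
A \ B = elements in A but not in B
A \ B = {1, 15, 16, 18, 20, 30}
Checking if 29 ∈ A \ B
29 is not in A \ B → False

29 ∉ A \ B


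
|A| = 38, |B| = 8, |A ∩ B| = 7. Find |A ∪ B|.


|A ∪ B| = |A| + |B| - |A ∩ B|
= 38 + 8 - 7
= 39

|A ∪ B| = 39


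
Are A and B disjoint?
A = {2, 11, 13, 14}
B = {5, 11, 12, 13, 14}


Disjoint means A ∩ B = ∅.
A ∩ B = {11, 13, 14}
A ∩ B ≠ ∅, so A and B are NOT disjoint.

No, A and B are not disjoint (A ∩ B = {11, 13, 14})


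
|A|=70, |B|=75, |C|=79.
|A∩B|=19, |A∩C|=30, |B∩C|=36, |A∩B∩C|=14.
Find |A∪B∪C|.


|A∪B∪C| = |A|+|B|+|C| - |A∩B|-|A∩C|-|B∩C| + |A∩B∩C|
= 70+75+79 - 19-30-36 + 14
= 224 - 85 + 14
= 153

|A ∪ B ∪ C| = 153


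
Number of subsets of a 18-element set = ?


Number of subsets = 2^n
= 2^18
= 262144

|P(A)| = 262144


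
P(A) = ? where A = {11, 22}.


|A| = 2, so |P(A)| = 2^2 = 4
Enumerate subsets by cardinality (0 to 2):
∅, {11}, {22}, {11, 22}

P(A) has 4 subsets: ∅, {11}, {22}, {11, 22}


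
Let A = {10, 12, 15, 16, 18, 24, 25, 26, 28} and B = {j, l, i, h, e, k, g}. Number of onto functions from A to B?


n = |A| = 9, k = |B| = 7. Surjections via inclusion-exclusion:
S(n,k) = Σ(-1)^i × C(k,i) × (k-i)^n, i=0 to k
i=0: (-1)^0×C(7,0)×7^9 = 40353607
i=1: (-1)^1×C(7,1)×6^9 = -70543872
i=2: (-1)^2×C(7,2)×5^9 = 41015625
i=3: (-1)^3×C(7,3)×4^9 = -9175040
i=4: (-1)^4×C(7,4)×3^9 = 688905
i=5: (-1)^5×C(7,5)×2^9 = -10752
i=6: (-1)^6×C(7,6)×1^9 = 7
i=7: (-1)^7×C(7,7)×0^9 = 0
Total = 2328480

Number of surjections = 2328480


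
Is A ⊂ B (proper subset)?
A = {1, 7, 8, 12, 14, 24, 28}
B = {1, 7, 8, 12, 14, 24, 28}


A ⊂ B requires: A ⊆ B AND A ≠ B.
A ⊆ B? Yes
A = B? Yes
A = B, so A is not a PROPER subset.

No, A is not a proper subset of B


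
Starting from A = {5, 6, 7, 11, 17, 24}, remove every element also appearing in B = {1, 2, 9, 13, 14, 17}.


A \ B = elements in A but not in B
A = {5, 6, 7, 11, 17, 24}
B = {1, 2, 9, 13, 14, 17}
Remove from A any elements in B
A \ B = {5, 6, 7, 11, 24}

A \ B = {5, 6, 7, 11, 24}


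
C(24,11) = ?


C(n,k) = n! / (k!(n-k)!)
C(24,11) = 24! / (11!13!)
= 2496144

C(24,11) = 2496144


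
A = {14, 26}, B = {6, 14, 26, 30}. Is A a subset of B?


A ⊆ B means every element of A is in B.
All elements of A are in B.
So A ⊆ B.

Yes, A ⊆ B


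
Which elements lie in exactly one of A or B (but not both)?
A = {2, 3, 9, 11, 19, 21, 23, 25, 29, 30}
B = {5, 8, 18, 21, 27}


A △ B = (A \ B) ∪ (B \ A) = elements in exactly one of A or B
A \ B = {2, 3, 9, 11, 19, 23, 25, 29, 30}
B \ A = {5, 8, 18, 27}
A △ B = {2, 3, 5, 8, 9, 11, 18, 19, 23, 25, 27, 29, 30}

A △ B = {2, 3, 5, 8, 9, 11, 18, 19, 23, 25, 27, 29, 30}


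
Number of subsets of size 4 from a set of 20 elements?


C(n,k) = n! / (k!(n-k)!)
C(20,4) = 20! / (4!16!)
= 4845

C(20,4) = 4845


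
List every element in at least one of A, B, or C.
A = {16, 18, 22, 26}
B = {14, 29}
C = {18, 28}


A ∪ B = {14, 16, 18, 22, 26, 29}
(A ∪ B) ∪ C = {14, 16, 18, 22, 26, 28, 29}

A ∪ B ∪ C = {14, 16, 18, 22, 26, 28, 29}


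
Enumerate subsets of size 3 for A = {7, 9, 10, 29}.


|A| = 4, so A has C(4,3) = 4 subsets of size 3.
Enumerate by choosing 3 elements from A at a time:
{7, 9, 10}, {7, 9, 29}, {7, 10, 29}, {9, 10, 29}

3-element subsets (4 total): {7, 9, 10}, {7, 9, 29}, {7, 10, 29}, {9, 10, 29}


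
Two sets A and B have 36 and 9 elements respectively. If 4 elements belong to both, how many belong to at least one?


|A ∪ B| = |A| + |B| - |A ∩ B|
= 36 + 9 - 4
= 41

|A ∪ B| = 41


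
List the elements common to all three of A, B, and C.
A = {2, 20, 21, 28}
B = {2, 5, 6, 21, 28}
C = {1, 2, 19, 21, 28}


A ∩ B = {2, 21, 28}
(A ∩ B) ∩ C = {2, 21, 28}

A ∩ B ∩ C = {2, 21, 28}


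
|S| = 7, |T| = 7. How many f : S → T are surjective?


n = |S| = 7, k = |T| = 7. Surjections via inclusion-exclusion:
S(n,k) = Σ(-1)^i × C(k,i) × (k-i)^n, i=0 to k
i=0: (-1)^0×C(7,0)×7^7 = 823543
i=1: (-1)^1×C(7,1)×6^7 = -1959552
i=2: (-1)^2×C(7,2)×5^7 = 1640625
i=3: (-1)^3×C(7,3)×4^7 = -573440
i=4: (-1)^4×C(7,4)×3^7 = 76545
i=5: (-1)^5×C(7,5)×2^7 = -2688
i=6: (-1)^6×C(7,6)×1^7 = 7
i=7: (-1)^7×C(7,7)×0^7 = 0
Total = 5040

Number of surjections = 5040


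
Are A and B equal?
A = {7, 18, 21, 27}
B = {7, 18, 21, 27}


Two sets are equal iff they have exactly the same elements.
A = {7, 18, 21, 27}
B = {7, 18, 21, 27}
Same elements → A = B

Yes, A = B


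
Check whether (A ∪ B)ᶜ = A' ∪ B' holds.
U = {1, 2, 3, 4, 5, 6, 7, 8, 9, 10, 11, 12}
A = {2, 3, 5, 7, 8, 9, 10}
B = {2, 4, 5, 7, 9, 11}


LHS: A ∪ B = {2, 3, 4, 5, 7, 8, 9, 10, 11}
(A ∪ B)' = U \ (A ∪ B) = {1, 6, 12}
A' = {1, 4, 6, 11, 12}, B' = {1, 3, 6, 8, 10, 12}
Claimed RHS: A' ∪ B' = {1, 3, 4, 6, 8, 10, 11, 12}
Identity is INVALID: LHS = {1, 6, 12} but the RHS claimed here equals {1, 3, 4, 6, 8, 10, 11, 12}. The correct form is (A ∪ B)' = A' ∩ B'.

Identity is invalid: (A ∪ B)' = {1, 6, 12} but A' ∪ B' = {1, 3, 4, 6, 8, 10, 11, 12}. The correct De Morgan law is (A ∪ B)' = A' ∩ B'.


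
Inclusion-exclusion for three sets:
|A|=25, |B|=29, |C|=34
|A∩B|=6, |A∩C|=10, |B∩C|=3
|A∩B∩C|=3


|A∪B∪C| = |A|+|B|+|C| - |A∩B|-|A∩C|-|B∩C| + |A∩B∩C|
= 25+29+34 - 6-10-3 + 3
= 88 - 19 + 3
= 72

|A ∪ B ∪ C| = 72


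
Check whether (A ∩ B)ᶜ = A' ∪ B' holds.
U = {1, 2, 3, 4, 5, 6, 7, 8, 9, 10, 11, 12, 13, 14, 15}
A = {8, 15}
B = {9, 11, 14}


LHS: A ∩ B = ∅
(A ∩ B)' = U \ (A ∩ B) = {1, 2, 3, 4, 5, 6, 7, 8, 9, 10, 11, 12, 13, 14, 15}
A' = {1, 2, 3, 4, 5, 6, 7, 9, 10, 11, 12, 13, 14}, B' = {1, 2, 3, 4, 5, 6, 7, 8, 10, 12, 13, 15}
Claimed RHS: A' ∪ B' = {1, 2, 3, 4, 5, 6, 7, 8, 9, 10, 11, 12, 13, 14, 15}
Identity is VALID: LHS = RHS = {1, 2, 3, 4, 5, 6, 7, 8, 9, 10, 11, 12, 13, 14, 15} ✓

Identity is valid. (A ∩ B)' = A' ∪ B' = {1, 2, 3, 4, 5, 6, 7, 8, 9, 10, 11, 12, 13, 14, 15}


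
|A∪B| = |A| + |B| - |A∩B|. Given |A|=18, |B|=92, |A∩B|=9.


|A ∪ B| = |A| + |B| - |A ∩ B|
= 18 + 92 - 9
= 101

|A ∪ B| = 101


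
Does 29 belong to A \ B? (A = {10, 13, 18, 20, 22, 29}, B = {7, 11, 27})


A = {10, 13, 18, 20, 22, 29}, B = {7, 11, 27}
A \ B = elements in A but not in B
A \ B = {10, 13, 18, 20, 22, 29}
Checking if 29 ∈ A \ B
29 is in A \ B → True

29 ∈ A \ B


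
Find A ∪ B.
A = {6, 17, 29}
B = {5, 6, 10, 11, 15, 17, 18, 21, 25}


A ∪ B = all elements in A or B (or both)
A = {6, 17, 29}
B = {5, 6, 10, 11, 15, 17, 18, 21, 25}
A ∪ B = {5, 6, 10, 11, 15, 17, 18, 21, 25, 29}

A ∪ B = {5, 6, 10, 11, 15, 17, 18, 21, 25, 29}


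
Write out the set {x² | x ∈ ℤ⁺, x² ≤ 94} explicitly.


Checking each candidate:
Condition: positive perfect squares ≤ 94
Result = {1, 4, 9, 16, 25, 36, 49, 64, 81}

{1, 4, 9, 16, 25, 36, 49, 64, 81}


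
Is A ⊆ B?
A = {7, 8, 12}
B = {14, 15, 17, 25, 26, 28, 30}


A ⊆ B means every element of A is in B.
Elements in A not in B: {7, 8, 12}
So A ⊄ B.

No, A ⊄ B


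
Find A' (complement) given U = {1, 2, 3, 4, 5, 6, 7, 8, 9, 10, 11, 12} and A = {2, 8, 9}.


Aᶜ = U \ A = elements in U but not in A
U = {1, 2, 3, 4, 5, 6, 7, 8, 9, 10, 11, 12}
A = {2, 8, 9}
Aᶜ = {1, 3, 4, 5, 6, 7, 10, 11, 12}

Aᶜ = {1, 3, 4, 5, 6, 7, 10, 11, 12}


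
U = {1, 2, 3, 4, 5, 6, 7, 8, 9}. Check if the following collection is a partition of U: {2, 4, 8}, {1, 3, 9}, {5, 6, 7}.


A partition requires: (1) non-empty parts, (2) pairwise disjoint, (3) union = U
Parts: {2, 4, 8}, {1, 3, 9}, {5, 6, 7}
Union of parts: {1, 2, 3, 4, 5, 6, 7, 8, 9}
U = {1, 2, 3, 4, 5, 6, 7, 8, 9}
All non-empty? True
Pairwise disjoint? True
Covers U? True

Yes, valid partition


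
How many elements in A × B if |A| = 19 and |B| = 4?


|A × B| = |A| × |B|
= 19 × 4
= 76

|A × B| = 76


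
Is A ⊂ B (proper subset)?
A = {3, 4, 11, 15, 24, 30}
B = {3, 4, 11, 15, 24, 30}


A ⊂ B requires: A ⊆ B AND A ≠ B.
A ⊆ B? Yes
A = B? Yes
A = B, so A is not a PROPER subset.

No, A is not a proper subset of B


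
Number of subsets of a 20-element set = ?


Number of subsets = 2^n
= 2^20
= 1048576

|P(A)| = 1048576


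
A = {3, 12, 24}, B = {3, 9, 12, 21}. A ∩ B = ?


A ∩ B = elements in both A and B
A = {3, 12, 24}
B = {3, 9, 12, 21}
A ∩ B = {3, 12}

A ∩ B = {3, 12}


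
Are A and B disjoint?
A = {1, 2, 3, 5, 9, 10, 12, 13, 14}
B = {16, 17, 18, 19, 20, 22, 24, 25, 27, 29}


Disjoint means A ∩ B = ∅.
A ∩ B = ∅
A ∩ B = ∅, so A and B are disjoint.

Yes, A and B are disjoint


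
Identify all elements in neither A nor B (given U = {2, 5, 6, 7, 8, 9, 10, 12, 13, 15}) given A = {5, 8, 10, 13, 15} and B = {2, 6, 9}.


A = {5, 8, 10, 13, 15}
B = {2, 6, 9}
Region: in neither A nor B (given U = {2, 5, 6, 7, 8, 9, 10, 12, 13, 15})
Elements: {7, 12}

Elements in neither A nor B (given U = {2, 5, 6, 7, 8, 9, 10, 12, 13, 15}): {7, 12}


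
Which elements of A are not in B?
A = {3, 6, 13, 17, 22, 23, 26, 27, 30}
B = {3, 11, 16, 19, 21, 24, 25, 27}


A \ B = elements in A but not in B
A = {3, 6, 13, 17, 22, 23, 26, 27, 30}
B = {3, 11, 16, 19, 21, 24, 25, 27}
Remove from A any elements in B
A \ B = {6, 13, 17, 22, 23, 26, 30}

A \ B = {6, 13, 17, 22, 23, 26, 30}


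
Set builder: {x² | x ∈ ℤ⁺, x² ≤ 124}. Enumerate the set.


Checking each candidate:
Condition: positive perfect squares ≤ 124
Result = {1, 4, 9, 16, 25, 36, 49, 64, 81, 100, 121}

{1, 4, 9, 16, 25, 36, 49, 64, 81, 100, 121}


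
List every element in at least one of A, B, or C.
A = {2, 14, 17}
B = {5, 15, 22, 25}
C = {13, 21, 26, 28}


A ∪ B = {2, 5, 14, 15, 17, 22, 25}
(A ∪ B) ∪ C = {2, 5, 13, 14, 15, 17, 21, 22, 25, 26, 28}

A ∪ B ∪ C = {2, 5, 13, 14, 15, 17, 21, 22, 25, 26, 28}


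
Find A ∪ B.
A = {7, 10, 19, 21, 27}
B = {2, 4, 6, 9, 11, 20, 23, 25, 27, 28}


A ∪ B = all elements in A or B (or both)
A = {7, 10, 19, 21, 27}
B = {2, 4, 6, 9, 11, 20, 23, 25, 27, 28}
A ∪ B = {2, 4, 6, 7, 9, 10, 11, 19, 20, 21, 23, 25, 27, 28}

A ∪ B = {2, 4, 6, 7, 9, 10, 11, 19, 20, 21, 23, 25, 27, 28}


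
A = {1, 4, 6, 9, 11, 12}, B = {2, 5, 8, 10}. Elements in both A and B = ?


A = {1, 4, 6, 9, 11, 12}
B = {2, 5, 8, 10}
Region: in both A and B
Elements: ∅

Elements in both A and B: ∅


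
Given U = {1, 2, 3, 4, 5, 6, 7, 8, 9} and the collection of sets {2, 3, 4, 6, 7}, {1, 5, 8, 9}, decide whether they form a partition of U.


A partition requires: (1) non-empty parts, (2) pairwise disjoint, (3) union = U
Parts: {2, 3, 4, 6, 7}, {1, 5, 8, 9}
Union of parts: {1, 2, 3, 4, 5, 6, 7, 8, 9}
U = {1, 2, 3, 4, 5, 6, 7, 8, 9}
All non-empty? True
Pairwise disjoint? True
Covers U? True

Yes, valid partition


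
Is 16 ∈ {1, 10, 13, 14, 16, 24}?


A = {1, 10, 13, 14, 16, 24}
Checking if 16 is in A
16 is in A → True

16 ∈ A


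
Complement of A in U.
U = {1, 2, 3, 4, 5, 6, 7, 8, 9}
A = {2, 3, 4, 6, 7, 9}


Aᶜ = U \ A = elements in U but not in A
U = {1, 2, 3, 4, 5, 6, 7, 8, 9}
A = {2, 3, 4, 6, 7, 9}
Aᶜ = {1, 5, 8}

Aᶜ = {1, 5, 8}


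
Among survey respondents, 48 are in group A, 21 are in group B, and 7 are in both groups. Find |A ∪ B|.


|A ∪ B| = |A| + |B| - |A ∩ B|
= 48 + 21 - 7
= 62

|A ∪ B| = 62


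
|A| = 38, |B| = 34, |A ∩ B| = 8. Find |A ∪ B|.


|A ∪ B| = |A| + |B| - |A ∩ B|
= 38 + 34 - 8
= 64

|A ∪ B| = 64


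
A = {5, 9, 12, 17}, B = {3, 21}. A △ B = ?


A △ B = (A \ B) ∪ (B \ A) = elements in exactly one of A or B
A \ B = {5, 9, 12, 17}
B \ A = {3, 21}
A △ B = {3, 5, 9, 12, 17, 21}

A △ B = {3, 5, 9, 12, 17, 21}


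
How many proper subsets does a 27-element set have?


Total subsets = 2^n = 2^27 = 134217728
Proper subsets exclude the set itself: 2^n - 1
= 134217728 - 1
= 134217727

Number of proper subsets = 134217727


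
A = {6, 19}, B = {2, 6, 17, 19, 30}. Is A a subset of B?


A ⊆ B means every element of A is in B.
All elements of A are in B.
So A ⊆ B.

Yes, A ⊆ B


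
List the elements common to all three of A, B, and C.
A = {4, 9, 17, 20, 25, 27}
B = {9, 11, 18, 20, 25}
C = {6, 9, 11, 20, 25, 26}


A ∩ B = {9, 20, 25}
(A ∩ B) ∩ C = {9, 20, 25}

A ∩ B ∩ C = {9, 20, 25}


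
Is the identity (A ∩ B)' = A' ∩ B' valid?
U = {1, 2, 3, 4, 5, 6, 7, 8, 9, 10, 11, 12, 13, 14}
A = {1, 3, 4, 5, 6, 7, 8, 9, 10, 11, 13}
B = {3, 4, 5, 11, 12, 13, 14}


LHS: A ∩ B = {3, 4, 5, 11, 13}
(A ∩ B)' = U \ (A ∩ B) = {1, 2, 6, 7, 8, 9, 10, 12, 14}
A' = {2, 12, 14}, B' = {1, 2, 6, 7, 8, 9, 10}
Claimed RHS: A' ∩ B' = {2}
Identity is INVALID: LHS = {1, 2, 6, 7, 8, 9, 10, 12, 14} but the RHS claimed here equals {2}. The correct form is (A ∩ B)' = A' ∪ B'.

Identity is invalid: (A ∩ B)' = {1, 2, 6, 7, 8, 9, 10, 12, 14} but A' ∩ B' = {2}. The correct De Morgan law is (A ∩ B)' = A' ∪ B'.


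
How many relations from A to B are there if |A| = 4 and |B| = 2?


A relation from A to B is any subset of A × B.
|A × B| = 4 × 2 = 8
# relations = 2^|A × B| = 2^8 = 256

Number of relations = 256


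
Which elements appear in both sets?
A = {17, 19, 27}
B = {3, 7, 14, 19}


A ∩ B = elements in both A and B
A = {17, 19, 27}
B = {3, 7, 14, 19}
A ∩ B = {19}

A ∩ B = {19}


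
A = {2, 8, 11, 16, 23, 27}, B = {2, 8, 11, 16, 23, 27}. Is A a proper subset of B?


A ⊂ B requires: A ⊆ B AND A ≠ B.
A ⊆ B? Yes
A = B? Yes
A = B, so A is not a PROPER subset.

No, A is not a proper subset of B


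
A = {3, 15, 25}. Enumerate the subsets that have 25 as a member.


A subset of A contains 25 iff the remaining 2 elements form any subset of A \ {25}.
Count: 2^(n-1) = 2^2 = 4
Subsets containing 25: {25}, {3, 25}, {15, 25}, {3, 15, 25}

Subsets containing 25 (4 total): {25}, {3, 25}, {15, 25}, {3, 15, 25}


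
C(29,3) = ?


C(n,k) = n! / (k!(n-k)!)
C(29,3) = 29! / (3!26!)
= 3654

C(29,3) = 3654


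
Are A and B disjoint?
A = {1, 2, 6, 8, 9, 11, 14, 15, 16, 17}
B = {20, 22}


Disjoint means A ∩ B = ∅.
A ∩ B = ∅
A ∩ B = ∅, so A and B are disjoint.

Yes, A and B are disjoint


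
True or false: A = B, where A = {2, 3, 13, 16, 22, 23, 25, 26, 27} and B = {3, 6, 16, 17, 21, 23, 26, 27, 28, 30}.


Two sets are equal iff they have exactly the same elements.
A = {2, 3, 13, 16, 22, 23, 25, 26, 27}
B = {3, 6, 16, 17, 21, 23, 26, 27, 28, 30}
Differences: {2, 6, 13, 17, 21, 22, 25, 28, 30}
A ≠ B

No, A ≠ B


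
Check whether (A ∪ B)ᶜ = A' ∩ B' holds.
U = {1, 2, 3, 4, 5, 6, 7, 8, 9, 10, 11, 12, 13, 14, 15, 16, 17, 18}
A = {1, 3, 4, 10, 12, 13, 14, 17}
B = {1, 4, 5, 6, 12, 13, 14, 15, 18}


LHS: A ∪ B = {1, 3, 4, 5, 6, 10, 12, 13, 14, 15, 17, 18}
(A ∪ B)' = U \ (A ∪ B) = {2, 7, 8, 9, 11, 16}
A' = {2, 5, 6, 7, 8, 9, 11, 15, 16, 18}, B' = {2, 3, 7, 8, 9, 10, 11, 16, 17}
Claimed RHS: A' ∩ B' = {2, 7, 8, 9, 11, 16}
Identity is VALID: LHS = RHS = {2, 7, 8, 9, 11, 16} ✓

Identity is valid. (A ∪ B)' = A' ∩ B' = {2, 7, 8, 9, 11, 16}


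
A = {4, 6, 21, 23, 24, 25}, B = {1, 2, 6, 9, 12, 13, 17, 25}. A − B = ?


A \ B = elements in A but not in B
A = {4, 6, 21, 23, 24, 25}
B = {1, 2, 6, 9, 12, 13, 17, 25}
Remove from A any elements in B
A \ B = {4, 21, 23, 24}

A \ B = {4, 21, 23, 24}


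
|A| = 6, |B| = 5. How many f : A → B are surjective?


n = |A| = 6, k = |B| = 5. Surjections via inclusion-exclusion:
S(n,k) = Σ(-1)^i × C(k,i) × (k-i)^n, i=0 to k
i=0: (-1)^0×C(5,0)×5^6 = 15625
i=1: (-1)^1×C(5,1)×4^6 = -20480
i=2: (-1)^2×C(5,2)×3^6 = 7290
i=3: (-1)^3×C(5,3)×2^6 = -640
i=4: (-1)^4×C(5,4)×1^6 = 5
i=5: (-1)^5×C(5,5)×0^6 = 0
Total = 1800

Number of surjections = 1800


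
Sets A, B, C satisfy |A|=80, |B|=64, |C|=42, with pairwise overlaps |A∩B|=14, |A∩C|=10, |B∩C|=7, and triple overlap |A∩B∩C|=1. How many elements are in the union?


|A∪B∪C| = |A|+|B|+|C| - |A∩B|-|A∩C|-|B∩C| + |A∩B∩C|
= 80+64+42 - 14-10-7 + 1
= 186 - 31 + 1
= 156

|A ∪ B ∪ C| = 156


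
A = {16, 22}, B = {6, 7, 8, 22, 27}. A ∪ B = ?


A ∪ B = all elements in A or B (or both)
A = {16, 22}
B = {6, 7, 8, 22, 27}
A ∪ B = {6, 7, 8, 16, 22, 27}

A ∪ B = {6, 7, 8, 16, 22, 27}


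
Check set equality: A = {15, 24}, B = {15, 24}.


Two sets are equal iff they have exactly the same elements.
A = {15, 24}
B = {15, 24}
Same elements → A = B

Yes, A = B


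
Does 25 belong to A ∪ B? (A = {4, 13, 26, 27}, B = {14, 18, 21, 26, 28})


A = {4, 13, 26, 27}, B = {14, 18, 21, 26, 28}
A ∪ B = all elements in A or B
A ∪ B = {4, 13, 14, 18, 21, 26, 27, 28}
Checking if 25 ∈ A ∪ B
25 is not in A ∪ B → False

25 ∉ A ∪ B


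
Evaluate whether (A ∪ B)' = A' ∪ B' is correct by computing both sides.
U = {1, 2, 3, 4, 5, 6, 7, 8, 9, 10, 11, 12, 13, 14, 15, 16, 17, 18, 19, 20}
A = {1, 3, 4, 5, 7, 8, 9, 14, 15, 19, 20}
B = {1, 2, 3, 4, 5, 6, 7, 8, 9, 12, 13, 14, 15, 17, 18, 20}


LHS: A ∪ B = {1, 2, 3, 4, 5, 6, 7, 8, 9, 12, 13, 14, 15, 17, 18, 19, 20}
(A ∪ B)' = U \ (A ∪ B) = {10, 11, 16}
A' = {2, 6, 10, 11, 12, 13, 16, 17, 18}, B' = {10, 11, 16, 19}
Claimed RHS: A' ∪ B' = {2, 6, 10, 11, 12, 13, 16, 17, 18, 19}
Identity is INVALID: LHS = {10, 11, 16} but the RHS claimed here equals {2, 6, 10, 11, 12, 13, 16, 17, 18, 19}. The correct form is (A ∪ B)' = A' ∩ B'.

Identity is invalid: (A ∪ B)' = {10, 11, 16} but A' ∪ B' = {2, 6, 10, 11, 12, 13, 16, 17, 18, 19}. The correct De Morgan law is (A ∪ B)' = A' ∩ B'.


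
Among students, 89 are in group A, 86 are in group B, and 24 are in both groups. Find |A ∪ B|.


|A ∪ B| = |A| + |B| - |A ∩ B|
= 89 + 86 - 24
= 151

|A ∪ B| = 151


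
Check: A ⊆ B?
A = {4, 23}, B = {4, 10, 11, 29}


A ⊆ B means every element of A is in B.
Elements in A not in B: {23}
So A ⊄ B.

No, A ⊄ B


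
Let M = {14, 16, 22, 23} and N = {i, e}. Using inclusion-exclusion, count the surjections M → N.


n = |M| = 4, k = |N| = 2. Surjections via inclusion-exclusion:
S(n,k) = Σ(-1)^i × C(k,i) × (k-i)^n, i=0 to k
i=0: (-1)^0×C(2,0)×2^4 = 16
i=1: (-1)^1×C(2,1)×1^4 = -2
i=2: (-1)^2×C(2,2)×0^4 = 0
Total = 14

Number of surjections = 14


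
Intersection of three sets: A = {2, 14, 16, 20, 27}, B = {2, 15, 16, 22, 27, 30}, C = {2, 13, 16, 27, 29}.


A ∩ B = {2, 16, 27}
(A ∩ B) ∩ C = {2, 16, 27}

A ∩ B ∩ C = {2, 16, 27}


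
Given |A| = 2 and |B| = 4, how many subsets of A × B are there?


A relation from A to B is any subset of A × B.
|A × B| = 2 × 4 = 8
# relations = 2^|A × B| = 2^8 = 256

Number of relations = 256


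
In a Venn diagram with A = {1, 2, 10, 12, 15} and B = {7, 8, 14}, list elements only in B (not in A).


A = {1, 2, 10, 12, 15}
B = {7, 8, 14}
Region: only in B (not in A)
Elements: {7, 8, 14}

Elements only in B (not in A): {7, 8, 14}


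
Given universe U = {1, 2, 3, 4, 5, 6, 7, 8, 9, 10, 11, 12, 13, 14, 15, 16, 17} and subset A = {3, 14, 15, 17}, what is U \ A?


Aᶜ = U \ A = elements in U but not in A
U = {1, 2, 3, 4, 5, 6, 7, 8, 9, 10, 11, 12, 13, 14, 15, 16, 17}
A = {3, 14, 15, 17}
Aᶜ = {1, 2, 4, 5, 6, 7, 8, 9, 10, 11, 12, 13, 16}

Aᶜ = {1, 2, 4, 5, 6, 7, 8, 9, 10, 11, 12, 13, 16}


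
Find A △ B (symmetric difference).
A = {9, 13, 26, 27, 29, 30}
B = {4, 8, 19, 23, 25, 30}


A △ B = (A \ B) ∪ (B \ A) = elements in exactly one of A or B
A \ B = {9, 13, 26, 27, 29}
B \ A = {4, 8, 19, 23, 25}
A △ B = {4, 8, 9, 13, 19, 23, 25, 26, 27, 29}

A △ B = {4, 8, 9, 13, 19, 23, 25, 26, 27, 29}


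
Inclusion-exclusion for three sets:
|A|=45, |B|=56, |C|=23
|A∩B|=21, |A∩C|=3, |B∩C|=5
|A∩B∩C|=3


|A∪B∪C| = |A|+|B|+|C| - |A∩B|-|A∩C|-|B∩C| + |A∩B∩C|
= 45+56+23 - 21-3-5 + 3
= 124 - 29 + 3
= 98

|A ∪ B ∪ C| = 98


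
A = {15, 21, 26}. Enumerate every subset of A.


|A| = 3, so |P(A)| = 2^3 = 8
Enumerate subsets by cardinality (0 to 3):
∅, {15}, {21}, {26}, {15, 21}, {15, 26}, {21, 26}, {15, 21, 26}

P(A) has 8 subsets: ∅, {15}, {21}, {26}, {15, 21}, {15, 26}, {21, 26}, {15, 21, 26}
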